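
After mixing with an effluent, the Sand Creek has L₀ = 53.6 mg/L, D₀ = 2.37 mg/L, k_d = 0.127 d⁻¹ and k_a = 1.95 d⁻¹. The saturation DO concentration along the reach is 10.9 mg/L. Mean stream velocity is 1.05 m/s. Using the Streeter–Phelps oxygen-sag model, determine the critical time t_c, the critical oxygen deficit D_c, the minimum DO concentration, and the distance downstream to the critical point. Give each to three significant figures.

t_c ≈ 0.946 d; D_c ≈ 3.10 mg/L; min DO ≈ 7.80 mg/L; x_c ≈ 85.8 km

t_c = [1/(k_a−k_d)] ln[(k_a/k_d)(1 − D₀(k_a−k_d)/(k_d L₀))]
= [1/(1.95−0.127)] ln[(1.95/0.127)(1 − 2.37×1.823/(0.127×53.6))]
= (1/1.823) ln[15.35 × 0.3653] = 0.5485 × ln(5.609) = 0.5485 × 1.724 = 0.9459 d.
L(t_c) = L₀ e^(−k_d t_c) = 53.6 × 0.8868 = 47.53 mg/L, and at the critical point k_a D_c = k_d L, so D_c = (0.127/1.95) × 47.53 = 3.096 mg/L.
Minimum DO = C_s − D_c = 10.9 − 3.096 = 7.804 mg/L.
x_c = v t_c = 1.05 m/s × 0.9459 d × 86400 s/d = 85810 m ≈ 85.8 km.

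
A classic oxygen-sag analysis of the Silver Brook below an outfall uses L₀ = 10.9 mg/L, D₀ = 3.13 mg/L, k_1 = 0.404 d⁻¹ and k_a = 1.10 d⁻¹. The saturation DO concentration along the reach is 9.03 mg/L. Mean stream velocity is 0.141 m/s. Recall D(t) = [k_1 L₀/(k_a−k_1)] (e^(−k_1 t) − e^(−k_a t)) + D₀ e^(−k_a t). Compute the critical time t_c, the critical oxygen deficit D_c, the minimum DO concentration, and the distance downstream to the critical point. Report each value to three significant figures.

t_c ≈ 0.458 d; D_c ≈ 3.33 mg/L; min DO ≈ 5.70 mg/L; x_c ≈ 5.58 km

t_c = [1/(k_a−k_1)] ln[(k_a/k_1)(1 − D₀(k_a−k_1)/(k_1 L₀))]
= [1/(1.10−0.404)] ln[(1.10/0.404)(1 − 3.13×0.6960/(0.404×10.9))]
= (1/0.6960) ln[2.723 × 0.5053] = 1.437 × ln(1.376) = 1.437 × 0.3190 = 0.4584 d.
L(t_c) = L₀ e^(−k_1 t_c) = 10.9 × 0.8309 = 9.057 mg/L, and at the critical point k_a D_c = k_1 L, so D_c = (0.404/1.10) × 9.057 = 3.327 mg/L.
Minimum DO = C_s − D_c = 9.03 − 3.327 = 5.703 mg/L.
x_c = v t_c = 0.141 m/s × 0.4584 d × 86400 s/d = 5584 m ≈ 5.58 km.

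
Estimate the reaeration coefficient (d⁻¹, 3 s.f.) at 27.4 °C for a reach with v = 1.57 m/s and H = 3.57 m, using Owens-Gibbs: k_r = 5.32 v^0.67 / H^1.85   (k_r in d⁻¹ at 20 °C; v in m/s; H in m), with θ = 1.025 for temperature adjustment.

k_r(20) = 5.32 × 1.57^0.67 / 3.57^1.85 = 5.32 × 1.353 / 10.53 = 0.6835 d⁻¹.
k_r(27.4) = 0.6835 × 1.025^(27.4−20) = 0.6835 × 1.200 = 0.8205 d⁻¹.

k_r ≈ 0.821 d⁻¹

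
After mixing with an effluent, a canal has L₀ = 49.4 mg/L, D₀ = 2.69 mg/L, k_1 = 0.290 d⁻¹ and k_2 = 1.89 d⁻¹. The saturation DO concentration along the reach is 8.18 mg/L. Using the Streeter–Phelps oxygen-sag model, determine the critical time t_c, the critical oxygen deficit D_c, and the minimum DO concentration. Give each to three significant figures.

At the critical point dD/dt = 0, so k_1 L₀ e^(−k_1 t) = k_2 D. Substituting D(t) from the Streeter–Phelps equation and solving for t gives
t_c = ln[(k_2/k_1)(1 − D₀(k_2−k_1)/(k_1 L₀))] / (k_2−k_1).
Here k_2−k_1 = 1.600 d⁻¹ and 1 − D₀(k_2−k_1)/(k_1 L₀) = 1 − 2.69×1.600/(0.290×49.4) = 0.6996, so
t_c = ln(6.517 × 0.6996) / 1.600 = 1.517 / 1.600 = 0.9482 d.
D_c = (k_1/k_2) L₀ e^(−k_1 t_c) = (0.290/1.89) × 49.4 × e^(−0.290×0.9482) = 0.1534 × 49.4 × 0.7596 = 5.758 mg/L.
Minimum DO = C_s − D_c = 8.18 − 5.758 = 2.422 mg/L.

t_c ≈ 0.948 d; D_c ≈ 5.76 mg/L; min DO ≈ 2.42 mg/L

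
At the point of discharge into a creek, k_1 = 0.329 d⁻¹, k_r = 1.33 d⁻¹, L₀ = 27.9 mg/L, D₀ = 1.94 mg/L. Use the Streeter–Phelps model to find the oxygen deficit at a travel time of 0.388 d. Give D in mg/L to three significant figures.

D ≈ 3.76 mg/L

k_1 L₀/(k_r−k_1) = 0.329×27.9/(1.33−0.329) = 9.179/1.001 = 9.170 mg/L.
e^(−k_1 t) = e^(−0.329×0.3880) = 0.8802; e^(−k_r t) = e^(−1.33×0.3880) = 0.5969.
D = 9.170 × (0.8802 − 0.5969) + 1.94 × 0.5969 = 2.598 + 1.158 = 3.756 mg/L.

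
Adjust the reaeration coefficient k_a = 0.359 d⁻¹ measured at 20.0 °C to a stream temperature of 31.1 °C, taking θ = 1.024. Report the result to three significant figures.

k_a(T₂) = k_a(T₁) · θ^(T₂−T₁) = 0.359 × 1.024^(31.1−20.0)
= 0.359 × 1.024^11.1 = 0.359 × 1.301 = 0.4671 d⁻¹.

k_a ≈ 0.467 d⁻¹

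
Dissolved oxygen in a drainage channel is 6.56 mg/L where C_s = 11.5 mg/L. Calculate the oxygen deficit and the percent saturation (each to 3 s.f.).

D = C_s − C = 11.5 − 6.56 = 4.94 mg/L.
% saturation = 6.56/11.5 × 100 = 57.0 %.

D ≈ 4.94 mg/L; 57.0 % saturation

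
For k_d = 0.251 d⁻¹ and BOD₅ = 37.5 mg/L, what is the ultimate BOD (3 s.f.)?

L₀ ≈ 52.5 mg/L

BOD₅ = L₀(1 − e^(−5k_d)) ⇒ L₀ = BOD₅ / (1 − e^(−5×0.251))
= 37.5 / (1 − 0.2851) = 37.5 / 0.7149 = 52.45 mg/L.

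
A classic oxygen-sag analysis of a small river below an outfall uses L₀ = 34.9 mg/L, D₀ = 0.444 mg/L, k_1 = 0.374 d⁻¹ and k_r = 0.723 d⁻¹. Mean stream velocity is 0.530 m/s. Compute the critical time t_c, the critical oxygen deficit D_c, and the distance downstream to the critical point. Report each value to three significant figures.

At the critical point dD/dt = 0, so k_1 L₀ e^(−k_1 t) = k_r D. Substituting D(t) from the Streeter–Phelps equation and solving for t gives
t_c = ln[(k_r/k_1)(1 − D₀(k_r−k_1)/(k_1 L₀))] / (k_r−k_1).
Here k_r−k_1 = 0.3490 d⁻¹ and 1 − D₀(k_r−k_1)/(k_1 L₀) = 1 − 0.444×0.3490/(0.374×34.9) = 0.9881, so
t_c = ln(1.933 × 0.9881) / 0.3490 = 0.6472 / 0.3490 = 1.854 d.
D_c = (k_1/k_r) L₀ e^(−k_1 t_c) = (0.374/0.723) × 34.9 × e^(−0.374×1.854) = 0.5173 × 34.9 × 0.4998 = 9.023 mg/L.
x_c = v t_c = 0.530 m/s × 1.854 d × 86400 s/d = 84920 m ≈ 84.9 km.

t_c ≈ 1.85 d; D_c ≈ 9.02 mg/L; x_c ≈ 84.9 km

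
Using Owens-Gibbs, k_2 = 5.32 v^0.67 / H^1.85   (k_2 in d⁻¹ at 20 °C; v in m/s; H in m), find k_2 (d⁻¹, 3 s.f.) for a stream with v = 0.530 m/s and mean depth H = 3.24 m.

k_2 ≈ 0.395 d⁻¹

k_2 = 5.32 × 0.530^0.67 / 3.24^1.85 = 5.32 × 0.6535 / 8.801 = 0.3951 d⁻¹.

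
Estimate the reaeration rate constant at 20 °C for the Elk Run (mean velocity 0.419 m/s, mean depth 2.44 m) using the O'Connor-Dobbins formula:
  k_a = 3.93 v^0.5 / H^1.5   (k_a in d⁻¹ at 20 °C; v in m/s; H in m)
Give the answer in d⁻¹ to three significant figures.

k_a ≈ 0.667 d⁻¹

k_a = 3.93 × 0.419^0.5 / 2.44^1.5 = 3.93 × 0.6473 / 3.811 = 0.6674 d⁻¹.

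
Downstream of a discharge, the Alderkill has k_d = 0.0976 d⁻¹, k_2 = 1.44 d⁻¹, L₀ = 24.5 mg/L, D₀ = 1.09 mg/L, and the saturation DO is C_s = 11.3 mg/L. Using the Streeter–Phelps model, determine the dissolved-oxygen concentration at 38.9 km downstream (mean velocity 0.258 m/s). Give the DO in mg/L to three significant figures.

DO ≈ 9.85 mg/L

Travel time t = x/v = 38.9 km / (0.258 m/s) = 38900 m / 0.258 m/s = 150800 s = 1.745 d.
k_d L₀/(k_2−k_d) = 0.0976×24.5/(1.44−0.0976) = 2.391/1.342 = 1.781 mg/L.
e^(−k_d t) = e^(−0.0976×1.745) = 0.8434; e^(−k_2 t) = e^(−1.44×1.745) = 0.08103.
D = 1.781 × (0.8434 − 0.08103) + 1.09 × 0.08103 = 1.358 + 0.08832 = 1.446 mg/L.
DO = C_s − D = 11.3 − 1.446 = 9.854 mg/L.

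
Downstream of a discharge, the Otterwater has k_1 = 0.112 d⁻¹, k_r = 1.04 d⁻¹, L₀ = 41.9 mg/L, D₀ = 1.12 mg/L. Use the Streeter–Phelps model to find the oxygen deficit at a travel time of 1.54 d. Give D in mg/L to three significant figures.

k_1 L₀/(k_r−k_1) = 0.112×41.9/(1.04−0.112) = 4.693/0.9280 = 5.057 mg/L.
e^(−k_1 t) = e^(−0.112×1.540) = 0.8416; e^(−k_r t) = e^(−1.04×1.540) = 0.2016.
D = 5.057 × (0.8416 − 0.2016) + 1.12 × 0.2016 = 3.236 + 0.2258 = 3.462 mg/L.

D ≈ 3.46 mg/L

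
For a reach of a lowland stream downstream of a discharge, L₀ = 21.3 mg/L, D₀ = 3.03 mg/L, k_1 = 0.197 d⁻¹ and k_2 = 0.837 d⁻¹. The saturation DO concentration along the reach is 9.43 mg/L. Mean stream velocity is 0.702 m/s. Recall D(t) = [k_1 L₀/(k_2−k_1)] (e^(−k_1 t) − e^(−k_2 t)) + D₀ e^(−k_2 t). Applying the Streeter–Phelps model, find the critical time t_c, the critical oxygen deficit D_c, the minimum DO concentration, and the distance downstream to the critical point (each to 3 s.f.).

t_c = [1/(k_2−k_1)] ln[(k_2/k_1)(1 − D₀(k_2−k_1)/(k_1 L₀))]
= [1/(0.837−0.197)] ln[(0.837/0.197)(1 − 3.03×0.6400/(0.197×21.3))]
= (1/0.6400) ln[4.249 × 0.5379] = 1.563 × ln(2.285) = 1.563 × 0.8265 = 1.291 d.
L(t_c) = L₀ e^(−k_1 t_c) = 21.3 × 0.7754 = 16.52 mg/L, and at the critical point k_2 D_c = k_1 L, so D_c = (0.197/0.837) × 16.52 = 3.887 mg/L.
Minimum DO = C_s − D_c = 9.43 − 3.887 = 5.543 mg/L.
x_c = v t_c = 0.702 m/s × 1.291 d × 86400 s/d = 78320 m ≈ 78.3 km.

t_c ≈ 1.29 d; D_c ≈ 3.89 mg/L; min DO ≈ 5.54 mg/L; x_c ≈ 78.3 km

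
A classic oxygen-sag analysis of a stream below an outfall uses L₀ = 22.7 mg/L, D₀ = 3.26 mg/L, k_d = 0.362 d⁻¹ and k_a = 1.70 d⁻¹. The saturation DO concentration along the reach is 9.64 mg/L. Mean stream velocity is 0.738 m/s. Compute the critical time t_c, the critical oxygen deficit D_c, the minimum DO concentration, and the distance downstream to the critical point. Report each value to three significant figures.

t_c ≈ 0.590 d; D_c ≈ 3.90 mg/L; min DO ≈ 5.74 mg/L; x_c ≈ 37.6 km

With k_a/k_d = 4.696 and 1 − D₀(k_a−k_d)/(k_d L₀) = 0.4692,
t_c = ln(4.696 × 0.4692) / (1.70 − 0.362) = ln(2.203) / 1.338 = 0.7900/1.338 = 0.5904 d.
D_c = (k_d/k_a) L₀ e^(−k_d t_c) = (0.362/1.70) × 22.7 × e^(−0.362×0.5904) = 0.2129 × 22.7 × 0.8076 = 3.904 mg/L.
Minimum DO = C_s − D_c = 9.64 − 3.904 = 5.736 mg/L.
x_c = v t_c = 0.738 m/s × 0.5904 d × 86400 s/d = 37650 m ≈ 37.6 km.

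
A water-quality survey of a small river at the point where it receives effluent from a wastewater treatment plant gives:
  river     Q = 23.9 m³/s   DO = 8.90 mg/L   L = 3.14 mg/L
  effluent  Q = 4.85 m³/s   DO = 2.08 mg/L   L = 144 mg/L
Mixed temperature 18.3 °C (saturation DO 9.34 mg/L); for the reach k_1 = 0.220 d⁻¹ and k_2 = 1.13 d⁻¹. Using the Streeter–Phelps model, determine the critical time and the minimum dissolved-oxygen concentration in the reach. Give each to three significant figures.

t_c ≈ 1.49 d; minimum DO ≈ 5.57 mg/L

Mixed DO = (23.9×8.90 + 4.85×2.08)/(23.9+4.85) = 222.8/28.75 = 7.749 mg/L.
Mixed L₀ = (23.9×3.14 + 4.85×144)/(28.75) = 773.4/28.75 = 26.90 mg/L.
Initial deficit D₀ = C_s − DO₀ = 9.34 − 7.749 = 1.591 mg/L.
t_c = (1/0.9100) ln[(1.13/0.220)(1 − 1.591×0.9100/(0.220×26.90))] = 1.099 × ln(3.880) = 1.490 d.
D_c = (0.220/1.13) × 26.90 × e^(−0.220×1.490) = 0.1947 × 26.90 × 0.7205 = 3.774 mg/L.
Minimum DO = 9.34 − 3.774 = 5.566 mg/L.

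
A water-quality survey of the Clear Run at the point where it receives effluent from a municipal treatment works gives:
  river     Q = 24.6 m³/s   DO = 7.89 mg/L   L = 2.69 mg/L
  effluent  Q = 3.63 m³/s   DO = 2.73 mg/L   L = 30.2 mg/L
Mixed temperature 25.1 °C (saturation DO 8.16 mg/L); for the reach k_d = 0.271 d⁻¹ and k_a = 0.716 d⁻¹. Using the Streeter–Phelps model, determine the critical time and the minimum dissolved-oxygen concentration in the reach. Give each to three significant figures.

Mixed DO = (24.6×7.89 + 3.63×2.73)/(24.6+3.63) = 204.0/28.23 = 7.226 mg/L.
Mixed L₀ = (24.6×2.69 + 3.63×30.2)/(28.23) = 175.8/28.23 = 6.227 mg/L.
Initial deficit D₀ = C_s − DO₀ = 8.16 − 7.226 = 0.9335 mg/L.
t_c = (1/0.4450) ln[(0.716/0.271)(1 − 0.9335×0.4450/(0.271×6.227))] = 2.247 × ln(1.992) = 1.548 d.
D_c = (0.271/0.716) × 6.227 × e^(−0.271×1.548) = 0.3785 × 6.227 × 0.6573 = 1.549 mg/L.
Minimum DO = 8.16 − 1.549 = 6.611 mg/L.

t_c ≈ 1.55 d; minimum DO ≈ 6.61 mg/L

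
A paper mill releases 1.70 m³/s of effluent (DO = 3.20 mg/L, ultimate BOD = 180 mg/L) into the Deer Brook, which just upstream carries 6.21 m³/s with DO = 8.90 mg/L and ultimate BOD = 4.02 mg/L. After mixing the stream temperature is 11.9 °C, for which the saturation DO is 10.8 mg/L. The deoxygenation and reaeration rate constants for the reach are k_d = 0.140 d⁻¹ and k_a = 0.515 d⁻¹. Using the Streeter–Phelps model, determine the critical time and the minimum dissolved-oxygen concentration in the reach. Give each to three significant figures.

Mixed DO = (6.21×8.90 + 1.70×3.20)/(6.21+1.70) = 60.71/7.910 = 7.675 mg/L.
Mixed L₀ = (6.21×4.02 + 1.70×180)/(7.910) = 331.0/7.910 = 41.84 mg/L.
Initial deficit D₀ = C_s − DO₀ = 10.8 − 7.675 = 3.125 mg/L.
t_c = (1/0.3750) ln[(0.515/0.140)(1 − 3.125×0.3750/(0.140×41.84))] = 2.667 × ln(2.943) = 2.878 d.
D_c = (0.140/0.515) × 41.84 × e^(−0.140×2.878) = 0.2718 × 41.84 × 0.6684 = 7.602 mg/L.
Minimum DO = 10.8 − 7.602 = 3.198 mg/L.

t_c ≈ 2.88 d; minimum DO ≈ 3.20 mg/L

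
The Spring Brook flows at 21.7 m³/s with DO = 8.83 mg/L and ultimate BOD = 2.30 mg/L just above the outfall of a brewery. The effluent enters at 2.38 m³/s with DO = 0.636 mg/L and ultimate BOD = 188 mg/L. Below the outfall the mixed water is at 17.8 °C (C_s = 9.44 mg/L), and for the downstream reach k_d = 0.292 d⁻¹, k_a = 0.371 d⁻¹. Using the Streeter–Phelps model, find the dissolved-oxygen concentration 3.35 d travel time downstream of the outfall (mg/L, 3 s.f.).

Mixed DO = (21.7×8.83 + 2.38×0.636)/(21.7+2.38) = 193.1/24.08 = 8.020 mg/L.
Mixed L₀ = (21.7×2.30 + 2.38×188)/(24.08) = 497.4/24.08 = 20.65 mg/L.
Initial deficit D₀ = C_s − DO₀ = 9.44 − 8.020 = 1.420 mg/L.
D(3.35) = [0.292×20.65/(0.371−0.292)](e^(−0.292×3.35) − e^(−0.371×3.35)) + 1.420 e^(−0.371×3.35)
= 76.34 × (0.3760 − 0.2886) + 1.420 × 0.2886 = 7.084 mg/L.
DO = 9.44 − 7.084 = 2.356 mg/L.

DO ≈ 2.36 mg/L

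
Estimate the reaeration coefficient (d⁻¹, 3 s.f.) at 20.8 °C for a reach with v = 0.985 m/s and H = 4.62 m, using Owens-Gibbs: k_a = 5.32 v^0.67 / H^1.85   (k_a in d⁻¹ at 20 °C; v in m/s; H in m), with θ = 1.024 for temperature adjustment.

k_a(20) = 5.32 × 0.985^0.67 / 4.62^1.85 = 5.32 × 0.9899 / 16.97 = 0.3104 d⁻¹.
k_a(20.8) = 0.3104 × 1.024^(20.8−20) = 0.3104 × 1.019 = 0.3163 d⁻¹.

k_a ≈ 0.316 d⁻¹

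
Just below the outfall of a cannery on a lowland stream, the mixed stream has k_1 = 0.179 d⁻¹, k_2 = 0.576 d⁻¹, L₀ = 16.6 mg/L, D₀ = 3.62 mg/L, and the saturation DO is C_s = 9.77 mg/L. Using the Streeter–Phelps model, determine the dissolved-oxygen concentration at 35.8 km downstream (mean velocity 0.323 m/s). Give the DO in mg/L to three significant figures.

Travel time t = x/v = 35.8 km / (0.323 m/s) = 35800 m / 0.323 m/s = 110800 s = 1.283 d.
k_1 L₀/(k_2−k_1) = 0.179×16.6/(0.576−0.179) = 2.971/0.3970 = 7.485 mg/L.
e^(−k_1 t) = e^(−0.179×1.283) = 0.7948; e^(−k_2 t) = e^(−0.576×1.283) = 0.4776.
D = 7.485 × (0.7948 − 0.4776) + 3.62 × 0.4776 = 2.374 + 1.729 = 4.103 mg/L.
DO = C_s − D = 9.77 − 4.103 = 5.667 mg/L.

DO ≈ 5.67 mg/L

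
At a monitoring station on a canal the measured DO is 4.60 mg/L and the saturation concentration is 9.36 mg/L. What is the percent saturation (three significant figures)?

49.1 % saturation

% saturation = C/C_s × 100 = 4.60/9.36 × 100 = 49.1 %.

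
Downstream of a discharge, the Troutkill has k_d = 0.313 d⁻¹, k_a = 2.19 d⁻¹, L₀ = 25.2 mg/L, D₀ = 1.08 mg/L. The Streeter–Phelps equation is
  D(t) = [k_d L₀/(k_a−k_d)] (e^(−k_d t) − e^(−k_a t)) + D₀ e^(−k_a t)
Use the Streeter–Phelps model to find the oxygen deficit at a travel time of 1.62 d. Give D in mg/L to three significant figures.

D ≈ 2.44 mg/L

k_d L₀/(k_a−k_d) = 0.313×25.2/(2.19−0.313) = 7.888/1.877 = 4.202 mg/L.
e^(−k_d t) = e^(−0.313×1.620) = 0.6023; e^(−k_a t) = e^(−2.19×1.620) = 0.02879.
D = 4.202 × (0.6023 − 0.02879) + 1.08 × 0.02879 = 2.410 + 0.03109 = 2.441 mg/L.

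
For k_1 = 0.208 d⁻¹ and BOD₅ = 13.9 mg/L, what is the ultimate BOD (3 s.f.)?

L₀ ≈ 21.5 mg/L

BOD₅ = L₀(1 − e^(−5k_1)) ⇒ L₀ = BOD₅ / (1 − e^(−5×0.208))
= 13.9 / (1 − 0.3535) = 13.9 / 0.6465 = 21.50 mg/L.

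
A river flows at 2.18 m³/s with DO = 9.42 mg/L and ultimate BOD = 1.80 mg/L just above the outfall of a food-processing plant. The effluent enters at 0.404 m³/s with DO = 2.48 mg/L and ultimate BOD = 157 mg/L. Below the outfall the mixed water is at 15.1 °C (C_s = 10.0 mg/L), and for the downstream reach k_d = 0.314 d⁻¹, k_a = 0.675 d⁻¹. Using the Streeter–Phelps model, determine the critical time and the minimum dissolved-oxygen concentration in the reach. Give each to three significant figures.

Mixed DO = (2.18×9.42 + 0.404×2.48)/(2.18+0.404) = 21.54/2.584 = 8.335 mg/L.
Mixed L₀ = (2.18×1.80 + 0.404×157)/(2.584) = 67.35/2.584 = 26.07 mg/L.
Initial deficit D₀ = C_s − DO₀ = 10.0 − 8.335 = 1.665 mg/L.
t_c = (1/0.3610) ln[(0.675/0.314)(1 − 1.665×0.3610/(0.314×26.07))] = 2.770 × ln(1.992) = 1.909 d.
D_c = (0.314/0.675) × 26.07 × e^(−0.314×1.909) = 0.4652 × 26.07 × 0.5492 = 6.659 mg/L.
Minimum DO = 10.0 − 6.659 = 3.341 mg/L.

t_c ≈ 1.91 d; minimum DO ≈ 3.34 mg/L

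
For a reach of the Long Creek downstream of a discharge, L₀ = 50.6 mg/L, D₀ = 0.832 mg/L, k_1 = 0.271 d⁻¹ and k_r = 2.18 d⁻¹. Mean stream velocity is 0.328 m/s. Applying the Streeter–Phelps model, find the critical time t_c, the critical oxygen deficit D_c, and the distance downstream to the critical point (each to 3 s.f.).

With k_r/k_1 = 8.044 and 1 − D₀(k_r−k_1)/(k_1 L₀) = 0.8842,
t_c = ln(8.044 × 0.8842) / (2.18 − 0.271) = ln(7.113) / 1.909 = 1.962/1.909 = 1.028 d.
L(t_c) = L₀ e^(−k_1 t_c) = 50.6 × 0.7569 = 38.30 mg/L, and at the critical point k_r D_c = k_1 L, so D_c = (0.271/2.18) × 38.30 = 4.761 mg/L.
x_c = v t_c = 0.328 m/s × 1.028 d × 86400 s/d = 29120 m ≈ 29.1 km.

t_c ≈ 1.03 d; D_c ≈ 4.76 mg/L; x_c ≈ 29.1 km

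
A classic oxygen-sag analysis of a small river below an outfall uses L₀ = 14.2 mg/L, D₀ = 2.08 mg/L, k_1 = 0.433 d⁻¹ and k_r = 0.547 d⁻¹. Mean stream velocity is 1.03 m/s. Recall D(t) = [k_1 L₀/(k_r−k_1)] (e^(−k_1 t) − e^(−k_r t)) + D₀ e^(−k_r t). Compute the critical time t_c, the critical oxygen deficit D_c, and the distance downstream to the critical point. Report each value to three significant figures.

At the critical point dD/dt = 0, so k_1 L₀ e^(−k_1 t) = k_r D. Substituting D(t) from the Streeter–Phelps equation and solving for t gives
t_c = ln[(k_r/k_1)(1 − D₀(k_r−k_1)/(k_1 L₀))] / (k_r−k_1).
Here k_r−k_1 = 0.1140 d⁻¹ and 1 − D₀(k_r−k_1)/(k_1 L₀) = 1 − 2.08×0.1140/(0.433×14.2) = 0.9614, so
t_c = ln(1.263 × 0.9614) / 0.1140 = 0.1944 / 0.1140 = 1.705 d.
D_c = (k_1/k_r) L₀ e^(−k_1 t_c) = (0.433/0.547) × 14.2 × e^(−0.433×1.705) = 0.7916 × 14.2 × 0.4779 = 5.372 mg/L.
x_c = v t_c = 1.03 m/s × 1.705 d × 86400 s/d = 151700 m ≈ 152 km.

t_c ≈ 1.71 d; D_c ≈ 5.37 mg/L; x_c ≈ 152 km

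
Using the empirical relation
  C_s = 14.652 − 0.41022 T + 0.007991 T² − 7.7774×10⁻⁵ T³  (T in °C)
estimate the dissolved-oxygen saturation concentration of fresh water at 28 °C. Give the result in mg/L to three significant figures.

C_s ≈ 7.72 mg/L

C_s = 14.652 − 0.41022×28 + 0.007991×28² − 7.7774×10⁻⁵×28³ = 7.723 mg/L.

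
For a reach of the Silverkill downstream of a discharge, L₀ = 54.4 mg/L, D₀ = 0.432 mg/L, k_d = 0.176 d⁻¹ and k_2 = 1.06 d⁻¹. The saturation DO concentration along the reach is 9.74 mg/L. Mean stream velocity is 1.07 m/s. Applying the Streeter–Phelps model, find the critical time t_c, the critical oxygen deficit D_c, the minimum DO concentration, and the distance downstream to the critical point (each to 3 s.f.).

At the critical point dD/dt = 0, so k_d L₀ e^(−k_d t) = k_2 D. Substituting D(t) from the Streeter–Phelps equation and solving for t gives
t_c = ln[(k_2/k_d)(1 − D₀(k_2−k_d)/(k_d L₀))] / (k_2−k_d).
Here k_2−k_d = 0.8840 d⁻¹ and 1 − D₀(k_2−k_d)/(k_d L₀) = 1 − 0.432×0.8840/(0.176×54.4) = 0.9601, so
t_c = ln(6.023 × 0.9601) / 0.8840 = 1.755 / 0.8840 = 1.985 d.
L(t_c) = L₀ e^(−k_d t_c) = 54.4 × 0.7051 = 38.36 mg/L, and at the critical point k_2 D_c = k_d L, so D_c = (0.176/1.06) × 38.36 = 6.369 mg/L.
Minimum DO = C_s − D_c = 9.74 − 6.369 = 3.371 mg/L.
x_c = v t_c = 1.07 m/s × 1.985 d × 86400 s/d = 183500 m ≈ 184 km.

t_c ≈ 1.99 d; D_c ≈ 6.37 mg/L; min DO ≈ 3.37 mg/L; x_c ≈ 184 km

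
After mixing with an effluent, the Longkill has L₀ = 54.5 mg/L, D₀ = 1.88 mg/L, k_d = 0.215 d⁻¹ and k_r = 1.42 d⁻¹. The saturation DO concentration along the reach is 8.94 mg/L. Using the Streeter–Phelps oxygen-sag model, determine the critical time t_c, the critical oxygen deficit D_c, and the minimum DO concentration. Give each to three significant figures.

t_c ≈ 1.39 d; D_c ≈ 6.12 mg/L; min DO ≈ 2.82 mg/L

At the critical point dD/dt = 0, so k_d L₀ e^(−k_d t) = k_r D. Substituting D(t) from the Streeter–Phelps equation and solving for t gives
t_c = ln[(k_r/k_d)(1 − D₀(k_r−k_d)/(k_d L₀))] / (k_r−k_d).
Here k_r−k_d = 1.205 d⁻¹ and 1 − D₀(k_r−k_d)/(k_d L₀) = 1 − 1.88×1.205/(0.215×54.5) = 0.8067, so
t_c = ln(6.605 × 0.8067) / 1.205 = 1.673 / 1.205 = 1.388 d.
D_c = (k_d/k_r) L₀ e^(−k_d t_c) = (0.215/1.42) × 54.5 × e^(−0.215×1.388) = 0.1514 × 54.5 × 0.7419 = 6.122 mg/L.
Minimum DO = C_s − D_c = 8.94 − 6.122 = 2.818 mg/L.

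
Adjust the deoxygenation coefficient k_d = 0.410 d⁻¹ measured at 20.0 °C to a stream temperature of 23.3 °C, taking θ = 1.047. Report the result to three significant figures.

k_d(T₂) = k_d(T₁) · θ^(T₂−T₁) = 0.410 × 1.047^(23.3−20.0)
= 0.410 × 1.047^3.30 = 0.410 × 1.164 = 0.4771 d⁻¹.

k_d ≈ 0.477 d⁻¹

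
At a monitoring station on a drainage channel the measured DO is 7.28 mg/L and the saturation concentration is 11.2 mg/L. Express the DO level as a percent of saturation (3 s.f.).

% saturation = C/C_s × 100 = 7.28/11.2 × 100 = 65.0 %.

65.0 % saturation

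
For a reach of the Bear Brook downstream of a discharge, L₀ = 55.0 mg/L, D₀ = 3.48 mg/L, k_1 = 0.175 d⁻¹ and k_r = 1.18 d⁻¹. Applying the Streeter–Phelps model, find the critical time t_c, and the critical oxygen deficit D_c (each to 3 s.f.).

At the critical point dD/dt = 0, so k_1 L₀ e^(−k_1 t) = k_r D. Substituting D(t) from the Streeter–Phelps equation and solving for t gives
t_c = ln[(k_r/k_1)(1 − D₀(k_r−k_1)/(k_1 L₀))] / (k_r−k_1).
Here k_r−k_1 = 1.005 d⁻¹ and 1 − D₀(k_r−k_1)/(k_1 L₀) = 1 − 3.48×1.005/(0.175×55.0) = 0.6366, so
t_c = ln(6.743 × 0.6366) / 1.005 = 1.457 / 1.005 = 1.450 d.
D_c = (k_1/k_r) L₀ e^(−k_1 t_c) = (0.175/1.18) × 55.0 × e^(−0.175×1.450) = 0.1483 × 55.0 × 0.7759 = 6.329 mg/L.

t_c ≈ 1.45 d; D_c ≈ 6.33 mg/L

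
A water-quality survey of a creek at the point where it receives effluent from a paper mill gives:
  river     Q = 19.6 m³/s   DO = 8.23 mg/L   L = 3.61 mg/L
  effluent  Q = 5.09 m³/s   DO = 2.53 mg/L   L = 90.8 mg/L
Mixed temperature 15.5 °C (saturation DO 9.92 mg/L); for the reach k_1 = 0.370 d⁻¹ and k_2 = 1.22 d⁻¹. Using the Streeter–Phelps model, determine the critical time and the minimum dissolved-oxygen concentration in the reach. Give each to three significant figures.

Mixed DO = (19.6×8.23 + 5.09×2.53)/(19.6+5.09) = 174.2/24.69 = 7.055 mg/L.
Mixed L₀ = (19.6×3.61 + 5.09×90.8)/(24.69) = 532.9/24.69 = 21.58 mg/L.
Initial deficit D₀ = C_s − DO₀ = 9.92 − 7.055 = 2.865 mg/L.
t_c = (1/0.8500) ln[(1.22/0.370)(1 − 2.865×0.8500/(0.370×21.58))] = 1.176 × ln(2.292) = 0.9757 d.
D_c = (0.370/1.22) × 21.58 × e^(−0.370×0.9757) = 0.3033 × 21.58 × 0.6970 = 4.563 mg/L.
Minimum DO = 9.92 − 4.563 = 5.357 mg/L.

t_c ≈ 0.976 d; minimum DO ≈ 5.36 mg/L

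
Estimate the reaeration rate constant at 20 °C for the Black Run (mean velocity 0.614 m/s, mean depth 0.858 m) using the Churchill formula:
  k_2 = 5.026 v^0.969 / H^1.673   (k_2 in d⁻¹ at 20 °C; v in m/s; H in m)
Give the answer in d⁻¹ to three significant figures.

k_2 ≈ 4.05 d⁻¹

k_2 = 5.026 × 0.614^0.969 / 0.858^1.673 = 5.026 × 0.6234 / 0.7740 = 4.048 d⁻¹.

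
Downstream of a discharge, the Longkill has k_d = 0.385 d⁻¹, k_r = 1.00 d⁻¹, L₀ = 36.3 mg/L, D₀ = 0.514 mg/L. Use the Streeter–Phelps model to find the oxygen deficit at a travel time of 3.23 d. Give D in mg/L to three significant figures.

k_d L₀/(k_r−k_d) = 0.385×36.3/(1.00−0.385) = 13.98/0.6150 = 22.72 mg/L.
e^(−k_d t) = e^(−0.385×3.230) = 0.2884; e^(−k_r t) = e^(−1.00×3.230) = 0.03956.
D = 22.72 × (0.2884 − 0.03956) + 0.514 × 0.03956 = 5.654 + 0.02033 = 5.674 mg/L.

D ≈ 5.67 mg/L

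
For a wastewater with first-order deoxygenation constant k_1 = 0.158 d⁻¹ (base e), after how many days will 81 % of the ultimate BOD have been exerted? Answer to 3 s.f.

y/L₀ = 1 − e^(−k_1 t) = 0.81 ⇒ e^(−k_1 t) = 0.190
t = −ln(0.190) / 0.158 = 1.661 / 0.158 = 10.51 d.

t ≈ 10.5 d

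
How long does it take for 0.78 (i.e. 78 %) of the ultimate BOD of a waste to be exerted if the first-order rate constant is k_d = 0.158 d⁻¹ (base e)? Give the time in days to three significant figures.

t ≈ 9.58 d

y/L₀ = 1 − e^(−k_d t) = 0.78 ⇒ e^(−k_d t) = 0.220
t = −ln(0.220) / 0.158 = 1.514 / 0.158 = 9.583 d.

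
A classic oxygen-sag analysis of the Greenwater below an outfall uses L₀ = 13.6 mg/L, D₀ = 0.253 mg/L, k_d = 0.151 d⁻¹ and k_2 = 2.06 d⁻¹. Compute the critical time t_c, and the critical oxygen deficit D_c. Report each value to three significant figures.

t_c = [1/(k_2−k_d)] ln[(k_2/k_d)(1 − D₀(k_2−k_d)/(k_d L₀))]
= [1/(2.06−0.151)] ln[(2.06/0.151)(1 − 0.253×1.909/(0.151×13.6))]
= (1/1.909) ln[13.64 × 0.7648] = 0.5238 × ln(10.43) = 0.5238 × 2.345 = 1.228 d.
L(t_c) = L₀ e^(−k_d t_c) = 13.6 × 0.8307 = 11.30 mg/L, and at the critical point k_2 D_c = k_d L, so D_c = (0.151/2.06) × 11.30 = 0.8281 mg/L.

t_c ≈ 1.23 d; D_c ≈ 0.828 mg/L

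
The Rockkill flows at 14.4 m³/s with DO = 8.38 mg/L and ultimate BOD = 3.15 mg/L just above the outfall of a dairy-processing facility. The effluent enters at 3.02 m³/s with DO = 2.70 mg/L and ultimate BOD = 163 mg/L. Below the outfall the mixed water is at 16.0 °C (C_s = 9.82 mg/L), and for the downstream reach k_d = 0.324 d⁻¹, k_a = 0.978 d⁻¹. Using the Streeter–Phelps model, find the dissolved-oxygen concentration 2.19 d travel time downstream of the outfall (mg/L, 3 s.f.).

DO ≈ 3.81 mg/L

Mixed DO = (14.4×8.38 + 3.02×2.70)/(14.4+3.02) = 128.8/17.42 = 7.395 mg/L.
Mixed L₀ = (14.4×3.15 + 3.02×163)/(17.42) = 537.6/17.42 = 30.86 mg/L.
Initial deficit D₀ = C_s − DO₀ = 9.82 − 7.395 = 2.425 mg/L.
D(2.19) = [0.324×30.86/(0.978−0.324)](e^(−0.324×2.19) − e^(−0.978×2.19)) + 2.425 e^(−0.978×2.19)
= 15.29 × (0.4919 − 0.1174) + 2.425 × 0.1174 = 6.009 mg/L.
DO = 9.82 − 6.009 = 3.811 mg/L.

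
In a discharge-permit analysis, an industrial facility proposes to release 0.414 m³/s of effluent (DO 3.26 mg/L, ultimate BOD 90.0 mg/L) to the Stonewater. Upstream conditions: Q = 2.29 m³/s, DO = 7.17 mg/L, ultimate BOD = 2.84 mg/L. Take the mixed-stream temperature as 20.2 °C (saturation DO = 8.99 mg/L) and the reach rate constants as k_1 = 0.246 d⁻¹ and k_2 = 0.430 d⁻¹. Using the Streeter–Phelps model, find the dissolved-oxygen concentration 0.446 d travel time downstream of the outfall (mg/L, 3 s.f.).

DO ≈ 5.47 mg/L

Mixed DO = (2.29×7.17 + 0.414×3.26)/(2.29+0.414) = 17.77/2.704 = 6.571 mg/L.
Mixed L₀ = (2.29×2.84 + 0.414×90.0)/(2.704) = 43.76/2.704 = 16.18 mg/L.
Initial deficit D₀ = C_s − DO₀ = 8.99 − 6.571 = 2.419 mg/L.
D(0.446) = [0.246×16.18/(0.430−0.246)](e^(−0.246×0.446) − e^(−0.430×0.446)) + 2.419 e^(−0.430×0.446)
= 21.64 × (0.8961 − 0.8255) + 2.419 × 0.8255 = 3.524 mg/L.
DO = 8.99 − 3.524 = 5.466 mg/L.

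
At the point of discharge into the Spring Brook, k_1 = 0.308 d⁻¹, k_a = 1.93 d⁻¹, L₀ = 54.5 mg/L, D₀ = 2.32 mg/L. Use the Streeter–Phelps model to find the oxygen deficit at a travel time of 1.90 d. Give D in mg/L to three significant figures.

k_1 L₀/(k_a−k_1) = 0.308×54.5/(1.93−0.308) = 16.79/1.622 = 10.35 mg/L.
e^(−k_1 t) = e^(−0.308×1.900) = 0.5570; e^(−k_a t) = e^(−1.93×1.900) = 0.02555.
D = 10.35 × (0.5570 − 0.02555) + 2.32 × 0.02555 = 5.500 + 0.05928 = 5.559 mg/L.

D ≈ 5.56 mg/L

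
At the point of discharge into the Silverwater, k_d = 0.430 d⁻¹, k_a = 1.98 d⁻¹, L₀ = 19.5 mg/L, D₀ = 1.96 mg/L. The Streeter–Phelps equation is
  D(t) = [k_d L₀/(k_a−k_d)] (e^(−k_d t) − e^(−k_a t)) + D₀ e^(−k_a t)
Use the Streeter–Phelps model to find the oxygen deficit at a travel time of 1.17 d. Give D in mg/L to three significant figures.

D ≈ 2.93 mg/L

k_d L₀/(k_a−k_d) = 0.430×19.5/(1.98−0.430) = 8.385/1.550 = 5.410 mg/L.
e^(−k_d t) = e^(−0.430×1.170) = 0.6047; e^(−k_a t) = e^(−1.98×1.170) = 0.09861.
D = 5.410 × (0.6047 − 0.09861) + 1.96 × 0.09861 = 2.738 + 0.1933 = 2.931 mg/L.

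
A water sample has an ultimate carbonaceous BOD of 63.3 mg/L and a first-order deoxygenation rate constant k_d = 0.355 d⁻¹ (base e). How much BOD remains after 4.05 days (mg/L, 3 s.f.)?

L ≈ 15.0 mg/L

L_t = L₀ e^(−k_d t) = 63.3 × e^(−0.355×4.05) = 63.3 × 0.2375 = 15.03 mg/L.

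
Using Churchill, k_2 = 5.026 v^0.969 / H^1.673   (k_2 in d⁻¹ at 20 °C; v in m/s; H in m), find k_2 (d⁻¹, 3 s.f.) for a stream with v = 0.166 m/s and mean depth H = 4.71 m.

k_2 ≈ 0.0660 d⁻¹

k_2 = 5.026 × 0.166^0.969 / 4.71^1.673 = 5.026 × 0.1755 / 13.36 = 0.06600 d⁻¹.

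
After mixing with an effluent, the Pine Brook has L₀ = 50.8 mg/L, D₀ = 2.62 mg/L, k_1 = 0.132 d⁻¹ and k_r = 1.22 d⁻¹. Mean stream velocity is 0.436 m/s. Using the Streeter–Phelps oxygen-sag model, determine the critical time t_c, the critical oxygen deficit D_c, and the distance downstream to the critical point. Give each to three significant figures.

With k_r/k_1 = 9.242 and 1 − D₀(k_r−k_1)/(k_1 L₀) = 0.5749,
t_c = ln(9.242 × 0.5749) / (1.22 − 0.132) = ln(5.313) / 1.088 = 1.670/1.088 = 1.535 d.
L(t_c) = L₀ e^(−k_1 t_c) = 50.8 × 0.8166 = 41.48 mg/L, and at the critical point k_r D_c = k_1 L, so D_c = (0.132/1.22) × 41.48 = 4.488 mg/L.
x_c = v t_c = 0.436 m/s × 1.535 d × 86400 s/d = 57830 m ≈ 57.8 km.

t_c ≈ 1.54 d; D_c ≈ 4.49 mg/L; x_c ≈ 57.8 km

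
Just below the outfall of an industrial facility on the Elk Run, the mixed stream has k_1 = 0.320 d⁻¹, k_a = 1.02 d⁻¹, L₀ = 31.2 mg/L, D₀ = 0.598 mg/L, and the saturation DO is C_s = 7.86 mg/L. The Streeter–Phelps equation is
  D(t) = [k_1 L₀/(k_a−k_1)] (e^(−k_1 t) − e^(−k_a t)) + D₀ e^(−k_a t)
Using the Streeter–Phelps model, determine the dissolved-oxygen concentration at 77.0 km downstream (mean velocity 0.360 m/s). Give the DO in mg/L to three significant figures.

DO ≈ 2.49 mg/L

Travel time t = x/v = 77.0 km / (0.360 m/s) = 77000 m / 0.360 m/s = 213900 s = 2.476 d.
k_1 L₀/(k_a−k_1) = 0.320×31.2/(1.02−0.320) = 9.984/0.7000 = 14.26 mg/L.
e^(−k_1 t) = e^(−0.320×2.476) = 0.4529; e^(−k_a t) = e^(−1.02×2.476) = 0.08005.
D = 14.26 × (0.4529 − 0.08005) + 0.598 × 0.08005 = 5.317 + 0.04787 = 5.365 mg/L.
DO = C_s − D = 7.86 − 5.365 = 2.495 mg/L.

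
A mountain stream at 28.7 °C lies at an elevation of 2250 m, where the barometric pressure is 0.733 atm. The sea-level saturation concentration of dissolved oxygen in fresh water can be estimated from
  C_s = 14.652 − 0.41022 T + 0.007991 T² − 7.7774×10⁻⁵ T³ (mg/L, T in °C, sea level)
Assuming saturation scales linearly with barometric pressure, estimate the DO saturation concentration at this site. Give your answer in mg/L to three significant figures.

C_s ≈ 5.59 mg/L

At sea level: C_s = 14.652 − 0.41022×28.7 + 0.007991×28.7² − 7.7774×10⁻⁵×28.7³ = 7.622 mg/L.
Pressure correction: C_s' = 7.622 × 0.733 = 5.587 mg/L.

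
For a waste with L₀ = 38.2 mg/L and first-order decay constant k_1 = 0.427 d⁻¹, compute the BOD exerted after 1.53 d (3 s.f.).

y_t = L₀(1 − e^(−k_1 t)) = 38.2 × (1 − e^(−0.427×1.53))
= 38.2 × (1 − 0.5203) = 38.2 × 0.4797 = 18.32 mg/L.

y ≈ 18.3 mg/L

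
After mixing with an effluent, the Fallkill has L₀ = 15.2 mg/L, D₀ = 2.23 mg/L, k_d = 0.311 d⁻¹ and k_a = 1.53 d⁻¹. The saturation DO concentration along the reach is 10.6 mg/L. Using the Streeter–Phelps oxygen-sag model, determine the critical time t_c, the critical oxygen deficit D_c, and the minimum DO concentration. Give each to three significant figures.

t_c = [1/(k_a−k_d)] ln[(k_a/k_d)(1 − D₀(k_a−k_d)/(k_d L₀))]
= [1/(1.53−0.311)] ln[(1.53/0.311)(1 − 2.23×1.219/(0.311×15.2))]
= (1/1.219) ln[4.920 × 0.4250] = 0.8203 × ln(2.091) = 0.8203 × 0.7374 = 0.6050 d.
L(t_c) = L₀ e^(−k_d t_c) = 15.2 × 0.8285 = 12.59 mg/L, and at the critical point k_a D_c = k_d L, so D_c = (0.311/1.53) × 12.59 = 2.560 mg/L.
Minimum DO = C_s − D_c = 10.6 − 2.560 = 8.040 mg/L.

t_c ≈ 0.605 d; D_c ≈ 2.56 mg/L; min DO ≈ 8.04 mg/L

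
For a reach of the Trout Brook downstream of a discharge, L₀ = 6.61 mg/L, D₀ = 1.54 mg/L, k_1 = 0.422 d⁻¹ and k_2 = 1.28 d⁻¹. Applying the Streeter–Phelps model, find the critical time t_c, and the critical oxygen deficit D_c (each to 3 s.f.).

t_c = [1/(k_2−k_1)] ln[(k_2/k_1)(1 − D₀(k_2−k_1)/(k_1 L₀))]
= [1/(1.28−0.422)] ln[(1.28/0.422)(1 − 1.54×0.8580/(0.422×6.61))]
= (1/0.8580) ln[3.033 × 0.5263] = 1.166 × ln(1.596) = 1.166 × 0.4677 = 0.5452 d.
D_c = (k_1/k_2) L₀ e^(−k_1 t_c) = (0.422/1.28) × 6.61 × e^(−0.422×0.5452) = 0.3297 × 6.61 × 0.7945 = 1.731 mg/L.

t_c ≈ 0.545 d; D_c ≈ 1.73 mg/L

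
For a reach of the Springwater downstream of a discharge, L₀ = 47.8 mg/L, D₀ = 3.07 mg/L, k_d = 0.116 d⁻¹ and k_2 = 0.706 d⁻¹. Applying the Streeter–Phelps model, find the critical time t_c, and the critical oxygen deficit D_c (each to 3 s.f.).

At the critical point dD/dt = 0, so k_d L₀ e^(−k_d t) = k_2 D. Substituting D(t) from the Streeter–Phelps equation and solving for t gives
t_c = ln[(k_2/k_d)(1 − D₀(k_2−k_d)/(k_d L₀))] / (k_2−k_d).
Here k_2−k_d = 0.5900 d⁻¹ and 1 − D₀(k_2−k_d)/(k_d L₀) = 1 − 3.07×0.5900/(0.116×47.8) = 0.6733, so
t_c = ln(6.086 × 0.6733) / 0.5900 = 1.411 / 0.5900 = 2.391 d.
L(t_c) = L₀ e^(−k_d t_c) = 47.8 × 0.7578 = 36.22 mg/L, and at the critical point k_2 D_c = k_d L, so D_c = (0.116/0.706) × 36.22 = 5.952 mg/L.

t_c ≈ 2.39 d; D_c ≈ 5.95 mg/L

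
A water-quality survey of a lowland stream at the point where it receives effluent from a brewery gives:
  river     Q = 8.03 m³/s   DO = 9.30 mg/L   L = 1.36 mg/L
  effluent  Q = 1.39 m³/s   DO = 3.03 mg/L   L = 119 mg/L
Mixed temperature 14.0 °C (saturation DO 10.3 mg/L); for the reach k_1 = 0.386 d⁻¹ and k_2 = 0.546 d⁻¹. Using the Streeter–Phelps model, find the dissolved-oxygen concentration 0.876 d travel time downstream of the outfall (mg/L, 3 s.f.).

DO ≈ 4.90 mg/L

Mixed DO = (8.03×9.30 + 1.39×3.03)/(8.03+1.39) = 78.89/9.420 = 8.375 mg/L.
Mixed L₀ = (8.03×1.36 + 1.39×119)/(9.420) = 176.3/9.420 = 18.72 mg/L.
Initial deficit D₀ = C_s − DO₀ = 10.3 − 8.375 = 1.925 mg/L.
D(0.876) = [0.386×18.72/(0.546−0.386)](e^(−0.386×0.876) − e^(−0.546×0.876)) + 1.925 e^(−0.546×0.876)
= 45.16 × (0.7131 − 0.6198) + 1.925 × 0.6198 = 5.405 mg/L.
DO = 10.3 − 5.405 = 4.895 mg/L.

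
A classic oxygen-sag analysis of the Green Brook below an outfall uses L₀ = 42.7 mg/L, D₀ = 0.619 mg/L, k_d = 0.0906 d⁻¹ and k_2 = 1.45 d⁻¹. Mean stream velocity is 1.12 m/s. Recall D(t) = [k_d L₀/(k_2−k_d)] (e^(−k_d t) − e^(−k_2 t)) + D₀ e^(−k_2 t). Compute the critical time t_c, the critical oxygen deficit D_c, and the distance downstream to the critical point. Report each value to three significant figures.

t_c = [1/(k_2−k_d)] ln[(k_2/k_d)(1 − D₀(k_2−k_d)/(k_d L₀))]
= [1/(1.45−0.0906)] ln[(1.45/0.0906)(1 − 0.619×1.359/(0.0906×42.7))]
= (1/1.359) ln[16.00 × 0.7825] = 0.7356 × ln(12.52) = 0.7356 × 2.528 = 1.859 d.
L(t_c) = L₀ e^(−k_d t_c) = 42.7 × 0.8450 = 36.08 mg/L, and at the critical point k_2 D_c = k_d L, so D_c = (0.0906/1.45) × 36.08 = 2.254 mg/L.
x_c = v t_c = 1.12 m/s × 1.859 d × 86400 s/d = 179900 m ≈ 180 km.

t_c ≈ 1.86 d; D_c ≈ 2.25 mg/L; x_c ≈ 180 km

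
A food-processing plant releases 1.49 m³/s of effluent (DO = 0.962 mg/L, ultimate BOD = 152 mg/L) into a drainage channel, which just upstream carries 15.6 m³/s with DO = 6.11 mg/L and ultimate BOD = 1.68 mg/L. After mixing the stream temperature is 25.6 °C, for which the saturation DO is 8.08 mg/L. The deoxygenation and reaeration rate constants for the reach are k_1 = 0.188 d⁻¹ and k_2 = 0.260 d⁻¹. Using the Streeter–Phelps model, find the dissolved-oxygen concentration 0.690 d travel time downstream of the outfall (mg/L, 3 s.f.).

DO ≈ 4.41 mg/L

Mixed DO = (15.6×6.11 + 1.49×0.962)/(15.6+1.49) = 96.75/17.09 = 5.661 mg/L.
Mixed L₀ = (15.6×1.68 + 1.49×152)/(17.09) = 252.7/17.09 = 14.79 mg/L.
Initial deficit D₀ = C_s − DO₀ = 8.08 − 5.661 = 2.419 mg/L.
D(0.690) = [0.188×14.79/(0.260−0.188)](e^(−0.188×0.690) − e^(−0.260×0.690)) + 2.419 e^(−0.260×0.690)
= 38.61 × (0.8783 − 0.8358) + 2.419 × 0.8358 = 3.665 mg/L.
DO = 8.08 − 3.665 = 4.415 mg/L.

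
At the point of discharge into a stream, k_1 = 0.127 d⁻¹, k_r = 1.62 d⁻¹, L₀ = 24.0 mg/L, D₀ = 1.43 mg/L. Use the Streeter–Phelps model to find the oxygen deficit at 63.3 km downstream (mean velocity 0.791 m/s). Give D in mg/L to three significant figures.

D ≈ 1.68 mg/L

Travel time t = x/v = 63.3 km / (0.791 m/s) = 63300 m / 0.791 m/s = 80030 s = 0.9262 d.
k_1 L₀/(k_r−k_1) = 0.127×24.0/(1.62−0.127) = 3.048/1.493 = 2.042 mg/L.
e^(−k_1 t) = e^(−0.127×0.9262) = 0.8890; e^(−k_r t) = e^(−1.62×0.9262) = 0.2230.
D = 2.042 × (0.8890 − 0.2230) + 1.43 × 0.2230 = 1.360 + 0.3189 = 1.679 mg/L.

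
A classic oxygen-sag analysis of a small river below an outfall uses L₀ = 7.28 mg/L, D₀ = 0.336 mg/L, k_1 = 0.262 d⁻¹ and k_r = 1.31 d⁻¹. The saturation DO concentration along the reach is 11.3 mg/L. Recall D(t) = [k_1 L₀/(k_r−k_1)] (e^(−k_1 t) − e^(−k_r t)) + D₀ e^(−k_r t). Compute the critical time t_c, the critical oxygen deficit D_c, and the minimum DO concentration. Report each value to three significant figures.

t_c = [1/(k_r−k_1)] ln[(k_r/k_1)(1 − D₀(k_r−k_1)/(k_1 L₀))]
= [1/(1.31−0.262)] ln[(1.31/0.262)(1 − 0.336×1.048/(0.262×7.28))]
= (1/1.048) ln[5.000 × 0.8154] = 0.9542 × ln(4.077) = 0.9542 × 1.405 = 1.341 d.
L(t_c) = L₀ e^(−k_1 t_c) = 7.28 × 0.7037 = 5.123 mg/L, and at the critical point k_r D_c = k_1 L, so D_c = (0.262/1.31) × 5.123 = 1.025 mg/L.
Minimum DO = C_s − D_c = 11.3 − 1.025 = 10.28 mg/L.

t_c ≈ 1.34 d; D_c ≈ 1.02 mg/L; min DO ≈ 10.3 mg/L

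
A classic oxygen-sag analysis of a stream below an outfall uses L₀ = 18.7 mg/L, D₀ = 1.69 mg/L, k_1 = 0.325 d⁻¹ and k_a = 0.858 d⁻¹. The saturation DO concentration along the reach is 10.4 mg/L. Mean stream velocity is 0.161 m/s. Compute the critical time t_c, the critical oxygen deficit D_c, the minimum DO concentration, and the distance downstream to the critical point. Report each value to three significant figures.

With k_a/k_1 = 2.640 and 1 − D₀(k_a−k_1)/(k_1 L₀) = 0.8518,
t_c = ln(2.640 × 0.8518) / (0.858 − 0.325) = ln(2.249) / 0.5330 = 0.8104/0.5330 = 1.520 d.
D_c = (k_1/k_a) L₀ e^(−k_1 t_c) = (0.325/0.858) × 18.7 × e^(−0.325×1.520) = 0.3788 × 18.7 × 0.6101 = 4.322 mg/L.
Minimum DO = C_s − D_c = 10.4 − 4.322 = 6.078 mg/L.
x_c = v t_c = 0.161 m/s × 1.520 d × 86400 s/d = 21150 m ≈ 21.1 km.

t_c ≈ 1.52 d; D_c ≈ 4.32 mg/L; min DO ≈ 6.08 mg/L; x_c ≈ 21.1 km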